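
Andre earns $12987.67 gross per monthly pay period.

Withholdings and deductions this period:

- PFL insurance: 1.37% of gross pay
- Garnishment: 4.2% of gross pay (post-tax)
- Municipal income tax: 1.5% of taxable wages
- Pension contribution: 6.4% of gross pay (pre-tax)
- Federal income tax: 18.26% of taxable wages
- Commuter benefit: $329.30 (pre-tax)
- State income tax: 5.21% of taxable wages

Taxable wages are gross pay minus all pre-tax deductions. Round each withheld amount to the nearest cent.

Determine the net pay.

$8150.50

Commuter benefit: $329.30
Pension contribution: $12987.67 × 0.064 = $831.21
Pre-tax total = $329.30 + $831.21 = $1160.51
Taxable wages = $12987.67 − $1160.51 = $11827.16
Municipal income tax: $11827.16 × 0.015 = $177.41
State income tax: $11827.16 × 0.0521 = $616.20
Federal income tax: $11827.16 × 0.1826 = $2159.64
PFL insurance: $12987.67 × 0.0137 = $177.93
Garnishment: $12987.67 × 0.042 = $545.48
Total deductions = $329.30 + $831.21 + $177.41 + $616.20 + $2159.64 + $177.93 + $545.48 = $4837.17
Net pay = $12987.67 − $4837.17 = $8150.50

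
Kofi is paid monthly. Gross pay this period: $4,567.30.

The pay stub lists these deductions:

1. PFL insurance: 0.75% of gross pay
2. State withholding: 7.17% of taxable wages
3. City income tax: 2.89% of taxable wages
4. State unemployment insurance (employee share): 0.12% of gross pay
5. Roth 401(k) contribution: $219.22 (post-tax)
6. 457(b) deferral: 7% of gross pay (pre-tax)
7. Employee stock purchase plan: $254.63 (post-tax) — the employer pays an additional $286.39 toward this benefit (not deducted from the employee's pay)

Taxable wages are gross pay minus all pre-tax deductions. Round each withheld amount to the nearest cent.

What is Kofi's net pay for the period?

457(b) deferral: $4,567.30 × 0.07 = $319.71
Taxable wages = $4,567.30 − $319.71 = $4,247.59
City income tax: $4,247.59 × 0.0289 = $122.76
State withholding: $4,247.59 × 0.0717 = $304.55
PFL insurance: $4,567.30 × 0.0075 = $34.25
State unemployment insurance (employee share): $4,567.30 × 0.0012 = $5.48
Employee stock purchase plan: $254.63
Roth 401(k) contribution: $219.22
(Employer's $286.39 toward employee stock purchase plan is not withheld from the employee.)
Total deductions = $319.71 + $122.76 + $304.55 + $34.25 + $5.48 + $254.63 + $219.22 = $1,260.60
Net pay = $4,567.30 − $1,260.60 = $3,306.70

$3,306.70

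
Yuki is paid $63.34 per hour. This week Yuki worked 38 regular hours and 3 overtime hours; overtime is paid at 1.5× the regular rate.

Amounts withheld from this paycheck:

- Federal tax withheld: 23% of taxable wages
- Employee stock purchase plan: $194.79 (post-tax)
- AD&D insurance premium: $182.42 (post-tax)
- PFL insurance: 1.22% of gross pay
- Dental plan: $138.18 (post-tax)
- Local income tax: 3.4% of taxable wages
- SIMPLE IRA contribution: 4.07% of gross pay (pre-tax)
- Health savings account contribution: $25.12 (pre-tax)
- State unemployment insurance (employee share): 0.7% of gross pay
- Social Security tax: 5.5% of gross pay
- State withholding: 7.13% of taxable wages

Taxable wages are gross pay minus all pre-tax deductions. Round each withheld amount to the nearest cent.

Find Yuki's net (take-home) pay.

Regular pay: 38 × $63.34 = $2,406.92
Overtime pay: 3 × $63.34 × 1.5 = $285.03
Gross pay = $2,406.92 + $285.03 = $2,691.95
SIMPLE IRA contribution: $2,691.95 × 0.0407 = $109.56
Health savings account contribution: $25.12
Pre-tax total = $109.56 + $25.12 = $134.68
Taxable wages = $2,691.95 − $134.68 = $2,557.27
Local income tax: $2,557.27 × 0.034 = $86.95
Federal tax withheld: $2,557.27 × 0.23 = $588.17
State withholding: $2,557.27 × 0.0713 = $182.33
State unemployment insurance (employee share): $2,691.95 × 0.007 = $18.84
PFL insurance: $2,691.95 × 0.0122 = $32.84
Social Security tax: $2,691.95 × 0.055 = $148.06
AD&D insurance premium: $182.42
Employee stock purchase plan: $194.79
Dental plan: $138.18
Total deductions = $109.56 + $25.12 + $86.95 + $588.17 + $182.33 + $18.84 + $32.84 + $148.06 + $182.42 + $194.79 + $138.18 = $1,707.26
Net pay = $2,691.95 − $1,707.26 = $984.69

$984.69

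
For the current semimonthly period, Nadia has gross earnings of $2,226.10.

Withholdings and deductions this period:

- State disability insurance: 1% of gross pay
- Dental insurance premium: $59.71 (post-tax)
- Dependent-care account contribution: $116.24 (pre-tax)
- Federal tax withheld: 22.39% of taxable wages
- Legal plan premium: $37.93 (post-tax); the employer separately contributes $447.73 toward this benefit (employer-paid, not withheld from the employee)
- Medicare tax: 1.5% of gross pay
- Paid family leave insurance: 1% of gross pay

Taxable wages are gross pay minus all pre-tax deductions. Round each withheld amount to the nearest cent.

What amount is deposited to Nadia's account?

$1,461.91

Dependent-care account contribution: $116.24
Taxable wages = $2,226.10 − $116.24 = $2,109.86
Federal tax withheld: $2,109.86 × 0.2239 = $472.40
Paid family leave insurance: $2,226.10 × 0.01 = $22.26
Medicare tax: $2,226.10 × 0.015 = $33.39
State disability insurance: $2,226.10 × 0.01 = $22.26
Dental insurance premium: $59.71
Legal plan premium: $37.93
(Employer's $447.73 toward legal plan premium is not withheld from the employee.)
Total deductions = $116.24 + $472.40 + $22.26 + $33.39 + $22.26 + $59.71 + $37.93 = $764.19
Net pay = $2,226.10 − $764.19 = $1,461.91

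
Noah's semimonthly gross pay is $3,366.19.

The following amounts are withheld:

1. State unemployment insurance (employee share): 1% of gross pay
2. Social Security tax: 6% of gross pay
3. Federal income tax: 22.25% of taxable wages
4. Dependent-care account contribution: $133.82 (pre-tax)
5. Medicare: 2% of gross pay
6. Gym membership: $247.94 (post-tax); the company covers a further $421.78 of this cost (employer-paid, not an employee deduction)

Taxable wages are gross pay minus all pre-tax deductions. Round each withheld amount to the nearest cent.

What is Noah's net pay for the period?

$1,962.28

Dependent-care account contribution: $133.82
Taxable wages = $3,366.19 − $133.82 = $3,232.37
Federal income tax: $3,232.37 × 0.2225 = $719.20
State unemployment insurance (employee share): $3,366.19 × 0.01 = $33.66
Medicare: $3,366.19 × 0.02 = $67.32
Social Security tax: $3,366.19 × 0.06 = $201.97
Gym membership: $247.94
(Employer's $421.78 toward gym membership is not withheld from the employee.)
Total deductions = $133.82 + $719.20 + $33.66 + $67.32 + $201.97 + $247.94 = $1,403.91
Net pay = $3,366.19 − $1,403.91 = $1,962.28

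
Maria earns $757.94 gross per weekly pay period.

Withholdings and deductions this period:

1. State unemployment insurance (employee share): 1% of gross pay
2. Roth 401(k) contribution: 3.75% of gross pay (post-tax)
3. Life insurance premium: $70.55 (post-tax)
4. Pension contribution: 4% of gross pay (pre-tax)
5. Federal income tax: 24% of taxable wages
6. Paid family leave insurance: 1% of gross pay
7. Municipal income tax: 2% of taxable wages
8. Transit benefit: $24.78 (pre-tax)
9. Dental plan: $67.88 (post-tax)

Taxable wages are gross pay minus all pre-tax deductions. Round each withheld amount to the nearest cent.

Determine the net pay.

$338.09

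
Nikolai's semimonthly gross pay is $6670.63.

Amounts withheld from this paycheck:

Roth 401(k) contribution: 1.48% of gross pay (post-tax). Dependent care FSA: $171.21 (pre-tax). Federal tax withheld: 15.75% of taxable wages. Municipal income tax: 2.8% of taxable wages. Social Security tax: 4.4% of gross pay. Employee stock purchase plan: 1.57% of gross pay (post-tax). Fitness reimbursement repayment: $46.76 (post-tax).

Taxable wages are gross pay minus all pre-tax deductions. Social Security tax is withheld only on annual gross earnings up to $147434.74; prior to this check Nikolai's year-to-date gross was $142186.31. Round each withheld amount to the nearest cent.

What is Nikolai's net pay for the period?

$4812.63

Dependent care FSA: $171.21
Taxable wages = $6670.63 − $171.21 = $6499.42
Municipal income tax: $6499.42 × 0.028 = $181.98
Federal tax withheld: $6499.42 × 0.1575 = $1023.66
Social Security tax: only $147434.74 − $142186.31 = $5248.43 of this check is subject → $5248.43 × 0.044 = $230.93
Employee stock purchase plan: $6670.63 × 0.0157 = $104.73
Fitness reimbursement repayment: $46.76
Roth 401(k) contribution: $6670.63 × 0.0148 = $98.73
Total deductions = $171.21 + $181.98 + $1023.66 + $230.93 + $104.73 + $46.76 + $98.73 = $1858.00
Net pay = $6670.63 − $1858.00 = $4812.63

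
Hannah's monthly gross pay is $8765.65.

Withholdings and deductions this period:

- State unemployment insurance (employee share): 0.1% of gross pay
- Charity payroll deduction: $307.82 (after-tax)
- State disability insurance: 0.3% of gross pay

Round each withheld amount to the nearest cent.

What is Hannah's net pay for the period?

State unemployment insurance (employee share): $8765.65 × 0.001 = $8.77
State disability insurance: $8765.65 × 0.003 = $26.30
Charity payroll deduction: $307.82
Total deductions = $8.77 + $26.30 + $307.82 = $342.89
Net pay = $8765.65 − $342.89 = $8422.76

$8422.76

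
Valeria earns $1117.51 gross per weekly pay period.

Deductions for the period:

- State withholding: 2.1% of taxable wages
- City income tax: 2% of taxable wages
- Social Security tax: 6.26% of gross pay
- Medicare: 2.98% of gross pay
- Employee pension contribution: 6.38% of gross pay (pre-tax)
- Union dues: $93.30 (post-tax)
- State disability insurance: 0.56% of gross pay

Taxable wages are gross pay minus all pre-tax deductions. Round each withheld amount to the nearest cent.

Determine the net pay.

Employee pension contribution: $1117.51 × 0.0638 = $71.30
Taxable wages = $1117.51 − $71.30 = $1046.21
State withholding: $1046.21 × 0.021 = $21.97
City income tax: $1046.21 × 0.02 = $20.92
State disability insurance: $1117.51 × 0.0056 = $6.26
Medicare: $1117.51 × 0.0298 = $33.30
Social Security tax: $1117.51 × 0.0626 = $69.96
Union dues: $93.30
Total deductions = $71.30 + $21.97 + $20.92 + $6.26 + $33.30 + $69.96 + $93.30 = $317.01
Net pay = $1117.51 − $317.01 = $800.50

$800.50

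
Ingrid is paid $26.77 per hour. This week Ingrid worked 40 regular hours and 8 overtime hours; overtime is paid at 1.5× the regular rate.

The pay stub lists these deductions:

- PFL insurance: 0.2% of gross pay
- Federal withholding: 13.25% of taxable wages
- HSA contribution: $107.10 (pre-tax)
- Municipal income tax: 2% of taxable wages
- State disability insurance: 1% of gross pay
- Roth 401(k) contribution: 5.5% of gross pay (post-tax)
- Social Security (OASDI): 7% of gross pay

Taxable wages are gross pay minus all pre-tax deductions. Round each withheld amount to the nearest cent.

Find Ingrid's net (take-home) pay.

$898.29

Regular pay: 40 × $26.77 = $1,070.80
Overtime pay: 8 × $26.77 × 1.5 = $321.24
Gross pay = $1,070.80 + $321.24 = $1,392.04
HSA contribution: $107.10
Taxable wages = $1,392.04 − $107.10 = $1,284.94
Federal withholding: $1,284.94 × 0.1325 = $170.25
Municipal income tax: $1,284.94 × 0.02 = $25.70
Social Security (OASDI): $1,392.04 × 0.07 = $97.44
PFL insurance: $1,392.04 × 0.002 = $2.78
State disability insurance: $1,392.04 × 0.01 = $13.92
Roth 401(k) contribution: $1,392.04 × 0.055 = $76.56
Total deductions = $107.10 + $170.25 + $25.70 + $97.44 + $2.78 + $13.92 + $76.56 = $493.75
Net pay = $1,392.04 − $493.75 = $898.29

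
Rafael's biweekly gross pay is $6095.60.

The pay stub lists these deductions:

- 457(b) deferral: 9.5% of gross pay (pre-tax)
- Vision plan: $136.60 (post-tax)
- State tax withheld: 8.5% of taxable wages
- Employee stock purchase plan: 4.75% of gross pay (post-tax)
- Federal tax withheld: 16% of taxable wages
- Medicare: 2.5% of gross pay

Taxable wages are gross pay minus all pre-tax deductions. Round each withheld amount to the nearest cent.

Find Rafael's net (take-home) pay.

$3586.45

457(b) deferral: $6095.60 × 0.095 = $579.08
Taxable wages = $6095.60 − $579.08 = $5516.52
State tax withheld: $5516.52 × 0.085 = $468.90
Federal tax withheld: $5516.52 × 0.16 = $882.64
Medicare: $6095.60 × 0.025 = $152.39
Vision plan: $136.60
Employee stock purchase plan: $6095.60 × 0.0475 = $289.54
Total deductions = $579.08 + $468.90 + $882.64 + $152.39 + $136.60 + $289.54 = $2509.15
Net pay = $6095.60 − $2509.15 = $3586.45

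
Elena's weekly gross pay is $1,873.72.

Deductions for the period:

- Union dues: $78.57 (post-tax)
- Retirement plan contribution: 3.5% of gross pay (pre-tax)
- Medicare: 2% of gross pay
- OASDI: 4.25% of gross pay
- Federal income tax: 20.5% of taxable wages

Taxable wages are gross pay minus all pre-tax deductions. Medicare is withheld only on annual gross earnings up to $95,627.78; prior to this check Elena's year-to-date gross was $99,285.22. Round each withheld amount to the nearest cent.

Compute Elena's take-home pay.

$1,279.27

Retirement plan contribution: $1,873.72 × 0.035 = $65.58
Taxable wages = $1,873.72 − $65.58 = $1,808.14
Federal income tax: $1,808.14 × 0.205 = $370.67
Medicare: annual cap $95,627.78 already reached (YTD $99,285.22), so $0.00
OASDI: $1,873.72 × 0.0425 = $79.63
Union dues: $78.57
Total deductions = $65.58 + $370.67 + $0.00 + $79.63 + $78.57 = $594.45
Net pay = $1,873.72 − $594.45 = $1,279.27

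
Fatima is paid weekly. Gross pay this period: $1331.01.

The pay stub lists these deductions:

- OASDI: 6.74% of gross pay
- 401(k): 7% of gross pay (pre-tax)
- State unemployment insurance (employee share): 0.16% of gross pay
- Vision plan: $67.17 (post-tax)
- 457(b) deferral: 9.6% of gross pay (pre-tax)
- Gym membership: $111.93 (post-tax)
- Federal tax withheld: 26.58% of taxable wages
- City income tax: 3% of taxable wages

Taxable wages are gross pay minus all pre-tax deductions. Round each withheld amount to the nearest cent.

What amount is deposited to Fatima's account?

$510.77

401(k): $1331.01 × 0.07 = $93.17
457(b) deferral: $1331.01 × 0.096 = $127.78
Pre-tax total = $93.17 + $127.78 = $220.95
Taxable wages = $1331.01 − $220.95 = $1110.06
City income tax: $1110.06 × 0.03 = $33.30
Federal tax withheld: $1110.06 × 0.2658 = $295.05
State unemployment insurance (employee share): $1331.01 × 0.0016 = $2.13
OASDI: $1331.01 × 0.0674 = $89.71
Vision plan: $67.17
Gym membership: $111.93
Total deductions = $93.17 + $127.78 + $33.30 + $295.05 + $2.13 + $89.71 + $67.17 + $111.93 = $820.24
Net pay = $1331.01 − $820.24 = $510.77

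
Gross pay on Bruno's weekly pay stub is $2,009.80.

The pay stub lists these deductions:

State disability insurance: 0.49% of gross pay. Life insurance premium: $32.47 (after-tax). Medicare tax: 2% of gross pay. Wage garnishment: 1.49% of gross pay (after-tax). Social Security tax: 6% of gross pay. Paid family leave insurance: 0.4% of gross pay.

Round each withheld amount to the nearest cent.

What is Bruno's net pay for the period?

Medicare tax: $2,009.80 × 0.02 = $40.20
Social Security tax: $2,009.80 × 0.06 = $120.59
Paid family leave insurance: $2,009.80 × 0.004 = $8.04
State disability insurance: $2,009.80 × 0.0049 = $9.85
Wage garnishment: $2,009.80 × 0.0149 = $29.95
Life insurance premium: $32.47
Total deductions = $40.20 + $120.59 + $8.04 + $9.85 + $29.95 + $32.47 = $241.10
Net pay = $2,009.80 − $241.10 = $1,768.70

$1,768.70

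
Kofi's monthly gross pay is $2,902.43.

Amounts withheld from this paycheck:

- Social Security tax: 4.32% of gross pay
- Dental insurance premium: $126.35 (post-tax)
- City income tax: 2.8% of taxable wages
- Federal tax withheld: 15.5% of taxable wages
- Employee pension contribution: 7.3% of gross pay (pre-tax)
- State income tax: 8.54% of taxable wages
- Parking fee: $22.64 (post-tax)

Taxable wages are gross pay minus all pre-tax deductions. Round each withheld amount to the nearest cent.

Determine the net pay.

Employee pension contribution: $2,902.43 × 0.073 = $211.88
Taxable wages = $2,902.43 − $211.88 = $2,690.55
Federal tax withheld: $2,690.55 × 0.155 = $417.04
State income tax: $2,690.55 × 0.0854 = $229.77
City income tax: $2,690.55 × 0.028 = $75.34
Social Security tax: $2,902.43 × 0.0432 = $125.38
Dental insurance premium: $126.35
Parking fee: $22.64
Total deductions = $211.88 + $417.04 + $229.77 + $75.34 + $125.38 + $126.35 + $22.64 = $1,208.40
Net pay = $2,902.43 − $1,208.40 = $1,694.03

$1,694.03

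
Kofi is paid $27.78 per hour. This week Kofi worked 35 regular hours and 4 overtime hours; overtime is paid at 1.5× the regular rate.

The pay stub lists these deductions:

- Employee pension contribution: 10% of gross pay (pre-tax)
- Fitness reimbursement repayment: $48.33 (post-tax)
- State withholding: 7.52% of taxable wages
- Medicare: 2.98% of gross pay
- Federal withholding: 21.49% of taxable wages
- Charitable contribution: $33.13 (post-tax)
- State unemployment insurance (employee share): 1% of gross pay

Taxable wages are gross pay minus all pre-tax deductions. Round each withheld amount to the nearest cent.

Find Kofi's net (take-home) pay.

Regular pay: 35 × $27.78 = $972.30
Overtime pay: 4 × $27.78 × 1.5 = $166.68
Gross pay = $972.30 + $166.68 = $1,138.98
Employee pension contribution: $1,138.98 × 0.1 = $113.90
Taxable wages = $1,138.98 − $113.90 = $1,025.08
Federal withholding: $1,025.08 × 0.2149 = $220.29
State withholding: $1,025.08 × 0.0752 = $77.09
State unemployment insurance (employee share): $1,138.98 × 0.01 = $11.39
Medicare: $1,138.98 × 0.0298 = $33.94
Fitness reimbursement repayment: $48.33
Charitable contribution: $33.13
Total deductions = $113.90 + $220.29 + $77.09 + $11.39 + $33.94 + $48.33 + $33.13 = $538.07
Net pay = $1,138.98 − $538.07 = $600.91

$600.91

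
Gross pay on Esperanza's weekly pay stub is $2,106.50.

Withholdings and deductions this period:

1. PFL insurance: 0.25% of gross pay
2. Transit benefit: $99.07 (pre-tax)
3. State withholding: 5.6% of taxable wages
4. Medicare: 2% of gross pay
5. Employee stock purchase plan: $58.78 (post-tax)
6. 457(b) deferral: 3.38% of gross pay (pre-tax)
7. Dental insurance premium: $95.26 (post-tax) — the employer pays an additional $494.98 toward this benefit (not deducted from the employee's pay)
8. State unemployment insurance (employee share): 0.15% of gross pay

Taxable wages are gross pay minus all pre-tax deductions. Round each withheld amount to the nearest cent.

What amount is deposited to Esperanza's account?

$1,623.20

457(b) deferral: $2,106.50 × 0.0338 = $71.20
Transit benefit: $99.07
Pre-tax total = $71.20 + $99.07 = $170.27
Taxable wages = $2,106.50 − $170.27 = $1,936.23
State withholding: $1,936.23 × 0.056 = $108.43
PFL insurance: $2,106.50 × 0.0025 = $5.27
State unemployment insurance (employee share): $2,106.50 × 0.0015 = $3.16
Medicare: $2,106.50 × 0.02 = $42.13
Employee stock purchase plan: $58.78
Dental insurance premium: $95.26
(Employer's $494.98 toward dental insurance premium is not withheld from the employee.)
Total deductions = $71.20 + $99.07 + $108.43 + $5.27 + $3.16 + $42.13 + $58.78 + $95.26 = $483.30
Net pay = $2,106.50 − $483.30 = $1,623.20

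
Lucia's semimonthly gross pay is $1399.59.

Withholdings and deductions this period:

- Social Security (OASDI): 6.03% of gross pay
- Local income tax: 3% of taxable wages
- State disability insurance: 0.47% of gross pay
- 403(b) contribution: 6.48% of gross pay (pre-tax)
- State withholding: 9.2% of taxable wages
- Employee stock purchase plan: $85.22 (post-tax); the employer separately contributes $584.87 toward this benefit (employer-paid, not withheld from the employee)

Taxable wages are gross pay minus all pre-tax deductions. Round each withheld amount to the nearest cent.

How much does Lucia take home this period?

$973.01

403(b) contribution: $1399.59 × 0.0648 = $90.69
Taxable wages = $1399.59 − $90.69 = $1308.90
Local income tax: $1308.90 × 0.03 = $39.27
State withholding: $1308.90 × 0.092 = $120.42
State disability insurance: $1399.59 × 0.0047 = $6.58
Social Security (OASDI): $1399.59 × 0.0603 = $84.40
Employee stock purchase plan: $85.22
(Employer's $584.87 toward employee stock purchase plan is not withheld from the employee.)
Total deductions = $90.69 + $39.27 + $120.42 + $6.58 + $84.40 + $85.22 = $426.58
Net pay = $1399.59 − $426.58 = $973.01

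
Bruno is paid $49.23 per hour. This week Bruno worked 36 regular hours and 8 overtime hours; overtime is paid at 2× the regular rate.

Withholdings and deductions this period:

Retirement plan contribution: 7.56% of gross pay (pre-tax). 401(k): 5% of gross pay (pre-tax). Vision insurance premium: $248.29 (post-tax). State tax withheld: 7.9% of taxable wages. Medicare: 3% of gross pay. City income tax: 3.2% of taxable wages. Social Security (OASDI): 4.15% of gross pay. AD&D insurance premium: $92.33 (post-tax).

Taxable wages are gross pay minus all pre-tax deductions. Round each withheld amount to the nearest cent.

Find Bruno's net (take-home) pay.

Regular pay: 36 × $49.23 = $1,772.28
Overtime pay: 8 × $49.23 × 2 = $787.68
Gross pay = $1,772.28 + $787.68 = $2,559.96
Retirement plan contribution: $2,559.96 × 0.0756 = $193.53
401(k): $2,559.96 × 0.05 = $128.00
Pre-tax total = $193.53 + $128.00 = $321.53
Taxable wages = $2,559.96 − $321.53 = $2,238.43
City income tax: $2,238.43 × 0.032 = $71.63
State tax withheld: $2,238.43 × 0.079 = $176.84
Social Security (OASDI): $2,559.96 × 0.0415 = $106.24
Medicare: $2,559.96 × 0.03 = $76.80
AD&D insurance premium: $92.33
Vision insurance premium: $248.29
Total deductions = $193.53 + $128.00 + $71.63 + $176.84 + $106.24 + $76.80 + $92.33 + $248.29 = $1,093.66
Net pay = $2,559.96 − $1,093.66 = $1,466.30

$1,466.30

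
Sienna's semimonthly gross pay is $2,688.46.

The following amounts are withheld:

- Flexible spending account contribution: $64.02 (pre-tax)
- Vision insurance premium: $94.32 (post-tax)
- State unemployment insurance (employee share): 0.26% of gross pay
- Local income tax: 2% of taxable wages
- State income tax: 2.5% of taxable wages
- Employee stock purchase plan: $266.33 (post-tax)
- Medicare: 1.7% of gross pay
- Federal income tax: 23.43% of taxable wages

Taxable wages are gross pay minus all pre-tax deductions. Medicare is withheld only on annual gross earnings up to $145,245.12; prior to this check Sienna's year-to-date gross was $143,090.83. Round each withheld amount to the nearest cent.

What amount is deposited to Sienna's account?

$1,487.17

Flexible spending account contribution: $64.02
Taxable wages = $2,688.46 − $64.02 = $2,624.44
Local income tax: $2,624.44 × 0.02 = $52.49
State income tax: $2,624.44 × 0.025 = $65.61
Federal income tax: $2,624.44 × 0.2343 = $614.91
State unemployment insurance (employee share): $2,688.46 × 0.0026 = $6.99
Medicare: only $145,245.12 − $143,090.83 = $2,154.29 of this check is subject → $2,154.29 × 0.017 = $36.62
Vision insurance premium: $94.32
Employee stock purchase plan: $266.33
Total deductions = $64.02 + $52.49 + $65.61 + $614.91 + $6.99 + $36.62 + $94.32 + $266.33 = $1,201.29
Net pay = $2,688.46 − $1,201.29 = $1,487.17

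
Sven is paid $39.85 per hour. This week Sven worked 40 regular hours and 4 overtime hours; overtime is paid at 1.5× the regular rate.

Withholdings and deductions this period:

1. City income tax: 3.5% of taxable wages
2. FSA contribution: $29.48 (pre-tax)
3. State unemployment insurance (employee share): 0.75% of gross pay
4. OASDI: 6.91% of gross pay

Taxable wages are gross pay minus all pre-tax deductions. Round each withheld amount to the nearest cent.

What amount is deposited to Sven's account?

$1,600.07

Regular pay: 40 × $39.85 = $1,594.00
Overtime pay: 4 × $39.85 × 1.5 = $239.10
Gross pay = $1,594.00 + $239.10 = $1,833.10
FSA contribution: $29.48
Taxable wages = $1,833.10 − $29.48 = $1,803.62
City income tax: $1,803.62 × 0.035 = $63.13
State unemployment insurance (employee share): $1,833.10 × 0.0075 = $13.75
OASDI: $1,833.10 × 0.0691 = $126.67
Total deductions = $29.48 + $63.13 + $13.75 + $126.67 = $233.03
Net pay = $1,833.10 − $233.03 = $1,600.07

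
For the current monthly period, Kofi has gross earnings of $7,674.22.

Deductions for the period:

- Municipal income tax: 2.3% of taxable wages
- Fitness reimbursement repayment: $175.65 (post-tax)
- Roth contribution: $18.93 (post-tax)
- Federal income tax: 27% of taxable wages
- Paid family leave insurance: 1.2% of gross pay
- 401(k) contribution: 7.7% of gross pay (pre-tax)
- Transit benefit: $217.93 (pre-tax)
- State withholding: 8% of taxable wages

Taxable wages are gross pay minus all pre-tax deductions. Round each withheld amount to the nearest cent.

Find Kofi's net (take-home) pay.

Transit benefit: $217.93
401(k) contribution: $7,674.22 × 0.077 = $590.91
Pre-tax total = $217.93 + $590.91 = $808.84
Taxable wages = $7,674.22 − $808.84 = $6,865.38
Federal income tax: $6,865.38 × 0.27 = $1,853.65
State withholding: $6,865.38 × 0.08 = $549.23
Municipal income tax: $6,865.38 × 0.023 = $157.90
Paid family leave insurance: $7,674.22 × 0.012 = $92.09
Roth contribution: $18.93
Fitness reimbursement repayment: $175.65
Total deductions = $217.93 + $590.91 + $1,853.65 + $549.23 + $157.90 + $92.09 + $18.93 + $175.65 = $3,656.29
Net pay = $7,674.22 − $3,656.29 = $4,017.93

$4,017.93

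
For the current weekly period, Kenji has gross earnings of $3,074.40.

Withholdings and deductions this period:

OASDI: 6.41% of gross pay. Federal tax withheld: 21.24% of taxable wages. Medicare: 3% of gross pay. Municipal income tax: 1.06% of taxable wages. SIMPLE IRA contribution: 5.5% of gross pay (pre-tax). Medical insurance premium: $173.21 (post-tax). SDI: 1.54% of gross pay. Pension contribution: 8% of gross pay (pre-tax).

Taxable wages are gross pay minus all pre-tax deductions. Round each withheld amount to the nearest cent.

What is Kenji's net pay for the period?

Pension contribution: $3,074.40 × 0.08 = $245.95
SIMPLE IRA contribution: $3,074.40 × 0.055 = $169.09
Pre-tax total = $245.95 + $169.09 = $415.04
Taxable wages = $3,074.40 − $415.04 = $2,659.36
Municipal income tax: $2,659.36 × 0.0106 = $28.19
Federal tax withheld: $2,659.36 × 0.2124 = $564.85
OASDI: $3,074.40 × 0.0641 = $197.07
SDI: $3,074.40 × 0.0154 = $47.35
Medicare: $3,074.40 × 0.03 = $92.23
Medical insurance premium: $173.21
Total deductions = $245.95 + $169.09 + $28.19 + $564.85 + $197.07 + $47.35 + $92.23 + $173.21 = $1,517.94
Net pay = $3,074.40 − $1,517.94 = $1,556.46

$1,556.46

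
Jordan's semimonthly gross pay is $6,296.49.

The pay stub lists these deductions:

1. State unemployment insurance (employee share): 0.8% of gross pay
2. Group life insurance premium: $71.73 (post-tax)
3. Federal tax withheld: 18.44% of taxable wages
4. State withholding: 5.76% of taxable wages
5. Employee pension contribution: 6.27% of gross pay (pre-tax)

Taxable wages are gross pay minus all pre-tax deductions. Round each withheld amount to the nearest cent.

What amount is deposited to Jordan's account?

Employee pension contribution: $6,296.49 × 0.0627 = $394.79
Taxable wages = $6,296.49 − $394.79 = $5,901.70
Federal tax withheld: $5,901.70 × 0.1844 = $1,088.27
State withholding: $5,901.70 × 0.0576 = $339.94
State unemployment insurance (employee share): $6,296.49 × 0.008 = $50.37
Group life insurance premium: $71.73
Total deductions = $394.79 + $1,088.27 + $339.94 + $50.37 + $71.73 = $1,945.10
Net pay = $6,296.49 − $1,945.10 = $4,351.39

$4,351.39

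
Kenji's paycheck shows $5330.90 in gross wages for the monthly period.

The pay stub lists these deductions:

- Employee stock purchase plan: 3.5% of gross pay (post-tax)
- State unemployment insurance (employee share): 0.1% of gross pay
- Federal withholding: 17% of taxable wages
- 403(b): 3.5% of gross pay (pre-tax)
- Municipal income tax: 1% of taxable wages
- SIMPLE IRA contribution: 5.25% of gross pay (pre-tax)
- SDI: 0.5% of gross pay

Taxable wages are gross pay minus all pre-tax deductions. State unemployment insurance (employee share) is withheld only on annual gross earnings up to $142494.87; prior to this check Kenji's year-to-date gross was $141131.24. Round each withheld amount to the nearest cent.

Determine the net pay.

$3774.26

SIMPLE IRA contribution: $5330.90 × 0.0525 = $279.87
403(b): $5330.90 × 0.035 = $186.58
Pre-tax total = $279.87 + $186.58 = $466.45
Taxable wages = $5330.90 − $466.45 = $4864.45
Municipal income tax: $4864.45 × 0.01 = $48.64
Federal withholding: $4864.45 × 0.17 = $826.96
State unemployment insurance (employee share): only $142494.87 − $141131.24 = $1363.63 of this check is subject → $1363.63 × 0.001 = $1.36
SDI: $5330.90 × 0.005 = $26.65
Employee stock purchase plan: $5330.90 × 0.035 = $186.58
Total deductions = $279.87 + $186.58 + $48.64 + $826.96 + $1.36 + $26.65 + $186.58 = $1556.64
Net pay = $5330.90 − $1556.64 = $3774.26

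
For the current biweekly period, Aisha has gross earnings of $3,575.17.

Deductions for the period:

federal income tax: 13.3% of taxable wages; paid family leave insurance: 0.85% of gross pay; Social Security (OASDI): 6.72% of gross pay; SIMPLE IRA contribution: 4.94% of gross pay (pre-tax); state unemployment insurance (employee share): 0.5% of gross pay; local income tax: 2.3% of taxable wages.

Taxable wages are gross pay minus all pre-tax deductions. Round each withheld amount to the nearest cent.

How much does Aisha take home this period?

SIMPLE IRA contribution: $3,575.17 × 0.0494 = $176.61
Taxable wages = $3,575.17 − $176.61 = $3,398.56
Local income tax: $3,398.56 × 0.023 = $78.17
Federal income tax: $3,398.56 × 0.133 = $452.01
State unemployment insurance (employee share): $3,575.17 × 0.005 = $17.88
Paid family leave insurance: $3,575.17 × 0.0085 = $30.39
Social Security (OASDI): $3,575.17 × 0.0672 = $240.25
Total deductions = $176.61 + $78.17 + $452.01 + $17.88 + $30.39 + $240.25 = $995.31
Net pay = $3,575.17 − $995.31 = $2,579.86

$2,579.86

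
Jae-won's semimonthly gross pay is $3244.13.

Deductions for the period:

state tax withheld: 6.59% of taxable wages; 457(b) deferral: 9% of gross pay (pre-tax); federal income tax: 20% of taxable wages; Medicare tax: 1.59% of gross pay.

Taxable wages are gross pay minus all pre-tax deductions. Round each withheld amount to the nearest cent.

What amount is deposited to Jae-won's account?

457(b) deferral: $3244.13 × 0.09 = $291.97
Taxable wages = $3244.13 − $291.97 = $2952.16
State tax withheld: $2952.16 × 0.0659 = $194.55
Federal income tax: $2952.16 × 0.2 = $590.43
Medicare tax: $3244.13 × 0.0159 = $51.58
Total deductions = $291.97 + $194.55 + $590.43 + $51.58 = $1128.53
Net pay = $3244.13 − $1128.53 = $2115.60

$2115.60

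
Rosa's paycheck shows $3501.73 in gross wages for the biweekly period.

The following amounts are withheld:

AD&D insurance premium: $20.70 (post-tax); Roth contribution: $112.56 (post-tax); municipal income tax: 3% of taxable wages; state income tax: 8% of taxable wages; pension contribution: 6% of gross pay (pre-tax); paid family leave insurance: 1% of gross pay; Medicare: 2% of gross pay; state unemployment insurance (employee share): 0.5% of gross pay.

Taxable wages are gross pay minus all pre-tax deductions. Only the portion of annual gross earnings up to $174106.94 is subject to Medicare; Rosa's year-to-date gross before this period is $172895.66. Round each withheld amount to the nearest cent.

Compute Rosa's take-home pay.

Pension contribution: $3501.73 × 0.06 = $210.10
Taxable wages = $3501.73 − $210.10 = $3291.63
State income tax: $3291.63 × 0.08 = $263.33
Municipal income tax: $3291.63 × 0.03 = $98.75
State unemployment insurance (employee share): $3501.73 × 0.005 = $17.51
Medicare: only $174106.94 − $172895.66 = $1211.28 of this check is subject → $1211.28 × 0.02 = $24.23
Paid family leave insurance: $3501.73 × 0.01 = $35.02
AD&D insurance premium: $20.70
Roth contribution: $112.56
Total deductions = $210.10 + $263.33 + $98.75 + $17.51 + $24.23 + $35.02 + $20.70 + $112.56 = $782.20
Net pay = $3501.73 − $782.20 = $2719.53

$2719.53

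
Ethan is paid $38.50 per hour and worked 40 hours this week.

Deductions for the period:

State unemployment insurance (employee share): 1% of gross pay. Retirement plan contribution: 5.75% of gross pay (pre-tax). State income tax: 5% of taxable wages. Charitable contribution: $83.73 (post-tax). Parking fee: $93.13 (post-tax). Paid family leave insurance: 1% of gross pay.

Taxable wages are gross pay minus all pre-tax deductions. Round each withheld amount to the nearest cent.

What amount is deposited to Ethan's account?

Gross pay: 40 × $38.50 = $1540.00
Retirement plan contribution: $1540.00 × 0.0575 = $88.55
Taxable wages = $1540.00 − $88.55 = $1451.45
State income tax: $1451.45 × 0.05 = $72.57
Paid family leave insurance: $1540.00 × 0.01 = $15.40
State unemployment insurance (employee share): $1540.00 × 0.01 = $15.40
Parking fee: $93.13
Charitable contribution: $83.73
Total deductions = $88.55 + $72.57 + $15.40 + $15.40 + $93.13 + $83.73 = $368.78
Net pay = $1540.00 − $368.78 = $1171.22

$1171.22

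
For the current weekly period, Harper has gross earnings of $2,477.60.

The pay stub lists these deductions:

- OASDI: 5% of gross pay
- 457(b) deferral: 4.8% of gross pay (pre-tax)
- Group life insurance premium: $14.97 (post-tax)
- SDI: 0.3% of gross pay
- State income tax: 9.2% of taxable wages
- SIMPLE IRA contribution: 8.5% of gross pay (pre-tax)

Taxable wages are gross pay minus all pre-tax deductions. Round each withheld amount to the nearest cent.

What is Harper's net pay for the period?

$1,804.18

SIMPLE IRA contribution: $2,477.60 × 0.085 = $210.60
457(b) deferral: $2,477.60 × 0.048 = $118.92
Pre-tax total = $210.60 + $118.92 = $329.52
Taxable wages = $2,477.60 − $329.52 = $2,148.08
State income tax: $2,148.08 × 0.092 = $197.62
OASDI: $2,477.60 × 0.05 = $123.88
SDI: $2,477.60 × 0.003 = $7.43
Group life insurance premium: $14.97
Total deductions = $210.60 + $118.92 + $197.62 + $123.88 + $7.43 + $14.97 = $673.42
Net pay = $2,477.60 − $673.42 = $1,804.18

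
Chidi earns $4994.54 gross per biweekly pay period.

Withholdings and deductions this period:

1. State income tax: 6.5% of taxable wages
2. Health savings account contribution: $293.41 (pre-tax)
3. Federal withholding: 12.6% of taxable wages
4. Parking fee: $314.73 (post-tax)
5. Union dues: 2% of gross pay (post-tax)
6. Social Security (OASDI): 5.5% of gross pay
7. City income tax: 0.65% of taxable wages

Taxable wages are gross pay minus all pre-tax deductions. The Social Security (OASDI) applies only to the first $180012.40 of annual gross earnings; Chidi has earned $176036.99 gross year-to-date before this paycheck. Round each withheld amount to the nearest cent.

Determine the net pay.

Health savings account contribution: $293.41
Taxable wages = $4994.54 − $293.41 = $4701.13
Federal withholding: $4701.13 × 0.126 = $592.34
State income tax: $4701.13 × 0.065 = $305.57
City income tax: $4701.13 × 0.0065 = $30.56
Social Security (OASDI): only $180012.40 − $176036.99 = $3975.41 of this check is subject → $3975.41 × 0.055 = $218.65
Union dues: $4994.54 × 0.02 = $99.89
Parking fee: $314.73
Total deductions = $293.41 + $592.34 + $305.57 + $30.56 + $218.65 + $99.89 + $314.73 = $1855.15
Net pay = $4994.54 − $1855.15 = $3139.39

$3139.39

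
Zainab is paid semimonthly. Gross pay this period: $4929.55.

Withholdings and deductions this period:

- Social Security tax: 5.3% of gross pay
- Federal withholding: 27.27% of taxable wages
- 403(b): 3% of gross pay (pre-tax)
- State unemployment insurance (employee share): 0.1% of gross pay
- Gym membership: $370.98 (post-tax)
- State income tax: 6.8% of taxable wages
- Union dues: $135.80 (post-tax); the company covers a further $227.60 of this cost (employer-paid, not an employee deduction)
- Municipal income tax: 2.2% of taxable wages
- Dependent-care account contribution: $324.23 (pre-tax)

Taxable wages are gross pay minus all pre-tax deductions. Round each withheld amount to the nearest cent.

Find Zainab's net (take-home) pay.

Dependent-care account contribution: $324.23
403(b): $4929.55 × 0.03 = $147.89
Pre-tax total = $324.23 + $147.89 = $472.12
Taxable wages = $4929.55 − $472.12 = $4457.43
State income tax: $4457.43 × 0.068 = $303.11
Federal withholding: $4457.43 × 0.2727 = $1215.54
Municipal income tax: $4457.43 × 0.022 = $98.06
State unemployment insurance (employee share): $4929.55 × 0.001 = $4.93
Social Security tax: $4929.55 × 0.053 = $261.27
Gym membership: $370.98
Union dues: $135.80
(Employer's $227.60 toward union dues is not withheld from the employee.)
Total deductions = $324.23 + $147.89 + $303.11 + $1215.54 + $98.06 + $4.93 + $261.27 + $370.98 + $135.80 = $2861.81
Net pay = $4929.55 − $2861.81 = $2067.74

$2067.74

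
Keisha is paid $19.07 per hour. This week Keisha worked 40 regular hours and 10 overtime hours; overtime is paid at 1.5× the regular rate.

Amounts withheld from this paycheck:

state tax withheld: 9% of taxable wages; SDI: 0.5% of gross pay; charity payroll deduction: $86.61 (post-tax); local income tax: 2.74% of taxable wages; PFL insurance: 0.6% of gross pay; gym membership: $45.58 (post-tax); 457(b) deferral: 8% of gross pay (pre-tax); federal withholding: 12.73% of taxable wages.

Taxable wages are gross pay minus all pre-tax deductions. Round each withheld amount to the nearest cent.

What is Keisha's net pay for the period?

$585.10

Regular pay: 40 × $19.07 = $762.80
Overtime pay: 10 × $19.07 × 1.5 = $286.05
Gross pay = $762.80 + $286.05 = $1,048.85
457(b) deferral: $1,048.85 × 0.08 = $83.91
Taxable wages = $1,048.85 − $83.91 = $964.94
State tax withheld: $964.94 × 0.09 = $86.84
Federal withholding: $964.94 × 0.1273 = $122.84
Local income tax: $964.94 × 0.0274 = $26.44
SDI: $1,048.85 × 0.005 = $5.24
PFL insurance: $1,048.85 × 0.006 = $6.29
Charity payroll deduction: $86.61
Gym membership: $45.58
Total deductions = $83.91 + $86.84 + $122.84 + $26.44 + $5.24 + $6.29 + $86.61 + $45.58 = $463.75
Net pay = $1,048.85 − $463.75 = $585.10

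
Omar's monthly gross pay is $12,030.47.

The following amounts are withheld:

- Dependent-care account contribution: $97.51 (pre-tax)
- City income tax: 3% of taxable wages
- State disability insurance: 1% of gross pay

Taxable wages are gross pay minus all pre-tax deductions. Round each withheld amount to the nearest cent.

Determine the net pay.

Dependent-care account contribution: $97.51
Taxable wages = $12,030.47 − $97.51 = $11,932.96
City income tax: $11,932.96 × 0.03 = $357.99
State disability insurance: $12,030.47 × 0.01 = $120.30
Total deductions = $97.51 + $357.99 + $120.30 = $575.80
Net pay = $12,030.47 − $575.80 = $11,454.67

$11,454.67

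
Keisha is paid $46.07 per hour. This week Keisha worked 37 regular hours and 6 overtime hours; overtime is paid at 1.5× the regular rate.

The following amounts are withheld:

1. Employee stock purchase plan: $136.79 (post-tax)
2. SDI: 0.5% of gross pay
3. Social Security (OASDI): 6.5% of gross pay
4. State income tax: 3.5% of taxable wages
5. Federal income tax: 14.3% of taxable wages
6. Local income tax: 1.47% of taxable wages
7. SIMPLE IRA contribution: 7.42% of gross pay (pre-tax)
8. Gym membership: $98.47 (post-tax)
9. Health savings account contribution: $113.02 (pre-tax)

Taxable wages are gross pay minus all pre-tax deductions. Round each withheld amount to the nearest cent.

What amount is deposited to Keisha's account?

$1,109.05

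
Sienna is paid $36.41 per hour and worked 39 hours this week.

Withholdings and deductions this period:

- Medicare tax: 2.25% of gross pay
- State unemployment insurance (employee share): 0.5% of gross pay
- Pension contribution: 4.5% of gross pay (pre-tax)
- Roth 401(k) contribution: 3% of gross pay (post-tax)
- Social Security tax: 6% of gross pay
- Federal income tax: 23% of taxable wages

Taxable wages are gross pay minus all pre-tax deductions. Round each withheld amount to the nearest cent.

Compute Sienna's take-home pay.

Gross pay: 39 × $36.41 = $1,419.99
Pension contribution: $1,419.99 × 0.045 = $63.90
Taxable wages = $1,419.99 − $63.90 = $1,356.09
Federal income tax: $1,356.09 × 0.23 = $311.90
Social Security tax: $1,419.99 × 0.06 = $85.20
Medicare tax: $1,419.99 × 0.0225 = $31.95
State unemployment insurance (employee share): $1,419.99 × 0.005 = $7.10
Roth 401(k) contribution: $1,419.99 × 0.03 = $42.60
Total deductions = $63.90 + $311.90 + $85.20 + $31.95 + $7.10 + $42.60 = $542.65
Net pay = $1,419.99 − $542.65 = $877.34

$877.34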